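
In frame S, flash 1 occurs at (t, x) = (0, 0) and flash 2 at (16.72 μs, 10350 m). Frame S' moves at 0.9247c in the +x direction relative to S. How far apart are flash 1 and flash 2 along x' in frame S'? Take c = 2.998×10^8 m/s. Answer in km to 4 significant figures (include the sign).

Δx' ≈ 15.01 km

γ = 1/√(1 − 0.9247²) = 2.62676
Δx' = γ(Δx − vΔt) = 2.62676 × (10350 m − 0.9247×(2.998×10^8 m/s)×16.72×10^-6 s)
= 2.62676 × (5714.80 m) = 15.01 km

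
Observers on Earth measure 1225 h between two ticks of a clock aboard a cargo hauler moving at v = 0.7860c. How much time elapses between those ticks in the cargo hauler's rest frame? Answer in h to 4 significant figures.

τ₀ ≈ 757.3 h

γ = 1/√(1 − 0.7860²) = 1.61753
Proper time: τ₀ = Δt/γ = 1225/1.61753 = 757.3 h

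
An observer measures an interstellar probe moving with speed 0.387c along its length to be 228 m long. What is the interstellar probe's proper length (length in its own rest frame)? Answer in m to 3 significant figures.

γ = 1/√(1 − 0.387²) = 1.0845
L₀ = γL = 1.0845 × 228 = 247 m

L₀ ≈ 247 m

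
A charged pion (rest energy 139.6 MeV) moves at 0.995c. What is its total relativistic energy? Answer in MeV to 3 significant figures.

γ = 1/√(1 − 0.995²) = 10.013
E = γm₀c² = 10.013 × 139.6 MeV = 1400 MeV

E ≈ 1400 MeV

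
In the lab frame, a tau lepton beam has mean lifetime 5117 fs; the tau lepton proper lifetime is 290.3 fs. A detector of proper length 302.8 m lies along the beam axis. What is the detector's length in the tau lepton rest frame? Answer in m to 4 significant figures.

Time dilation ⇒ γ = Δt/τ₀ = 5117/290.3 = 17.6266
Length contraction: L = L₀/γ = 302.8/17.6266 = 17.18 m

L ≈ 17.18 m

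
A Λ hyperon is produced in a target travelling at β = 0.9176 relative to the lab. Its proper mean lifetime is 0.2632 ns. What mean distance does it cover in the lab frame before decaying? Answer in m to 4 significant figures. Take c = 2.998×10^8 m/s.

d ≈ 0.1821 m

γ = 1/√(1 − 0.9176²) = 2.51569
Dilated lifetime: Δt = γτ₀ = 2.51569 × 0.2632 ns = 0.662130 ns
d = vΔt = 0.9176c × 0.662130 ns = 2.75096×10^8 m/s × 6.62130×10^-10 s = 0.1821 m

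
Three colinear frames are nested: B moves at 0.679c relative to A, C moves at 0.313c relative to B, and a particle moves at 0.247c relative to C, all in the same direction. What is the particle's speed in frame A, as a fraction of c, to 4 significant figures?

u ≈ 0.8861c

Compose boost 2: (0.313 + 0.679)/(1 + 0.313×0.679) = 0.9920/1.21253 = 0.818126
Compose boost 3: (0.247 + 0.818126)/(1 + 0.247×0.818126) = 1.06513/1.20208 = 0.8861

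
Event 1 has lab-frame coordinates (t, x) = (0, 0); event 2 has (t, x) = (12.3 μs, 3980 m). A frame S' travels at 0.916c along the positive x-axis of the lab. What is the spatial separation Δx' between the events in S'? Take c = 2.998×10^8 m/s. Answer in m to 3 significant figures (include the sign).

Δx' ≈ 1500 m

γ = 1/√(1 − 0.916²) = 2.4927
Δx' = γ(Δx − vΔt) = 2.4927 × (3980 m − 0.916×(2.998×10^8 m/s)×12.3×10^-6 s)
= 2.4927 × (602.21 m) = 1500 m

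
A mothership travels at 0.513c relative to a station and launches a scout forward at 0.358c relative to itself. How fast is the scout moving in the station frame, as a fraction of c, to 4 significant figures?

Compose boost 2: (0.358 + 0.513)/(1 + 0.358×0.513) = 0.8710/1.18365 = 0.7359

u ≈ 0.7359c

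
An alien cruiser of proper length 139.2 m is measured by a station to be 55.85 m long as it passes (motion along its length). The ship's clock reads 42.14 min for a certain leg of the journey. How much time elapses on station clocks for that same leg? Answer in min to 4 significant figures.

Length contraction ⇒ γ = L₀/L = 139.2/55.85 = 2.49239
Time dilation: Δt = γτ₀ = 2.49239 × 42.14 min = 105.0 min

Δt ≈ 105.0 min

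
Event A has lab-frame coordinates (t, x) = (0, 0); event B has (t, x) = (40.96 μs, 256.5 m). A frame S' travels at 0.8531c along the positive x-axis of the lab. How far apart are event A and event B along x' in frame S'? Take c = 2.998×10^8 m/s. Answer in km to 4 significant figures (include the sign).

Δx' ≈ -19.59 km

γ = 1/√(1 − 0.8531²) = 1.91664
Δx' = γ(Δx − vΔt) = 1.91664 × (256.5 m − 0.8531×(2.998×10^8 m/s)×40.96×10^-6 s)
= 1.91664 × (-10219.4 m) = -19.59 km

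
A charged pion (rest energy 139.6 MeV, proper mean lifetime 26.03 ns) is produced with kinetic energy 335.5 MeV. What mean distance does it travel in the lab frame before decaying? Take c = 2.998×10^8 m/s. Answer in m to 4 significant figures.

d ≈ 25.39 m

γ = 1 + K/(m₀c²) = 1 + 335.5/139.6 = 3.40330
β = √(1 − 1/γ²) = 0.955857
Dilated lifetime: γτ₀ = 3.40330 × 26.03 ns = 88.5878 ns
d = βc·γτ₀ = 0.955857 × (2.998×10^8 m/s) × 8.85878×10^-8 s = 25.39 m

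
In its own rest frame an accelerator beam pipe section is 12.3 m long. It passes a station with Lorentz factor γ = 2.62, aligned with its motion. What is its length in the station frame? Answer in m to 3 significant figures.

L ≈ 4.69 m

γ = 2.62 (given)
Length contraction: L = L₀/γ = 12.3/2.62 = 4.69 m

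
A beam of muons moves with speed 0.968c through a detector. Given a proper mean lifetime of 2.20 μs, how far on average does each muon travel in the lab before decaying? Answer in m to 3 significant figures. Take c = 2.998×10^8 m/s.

γ = 1/√(1 − 0.968²) = 3.9849
Dilated lifetime: Δt = γτ₀ = 3.9849 × 2.20 μs = 8.7667 μs
d = vΔt = 0.968c × 8.7667 μs = 2.9021×10^8 m/s × 8.7667×10^-6 s = 2540 m

d ≈ 2540 m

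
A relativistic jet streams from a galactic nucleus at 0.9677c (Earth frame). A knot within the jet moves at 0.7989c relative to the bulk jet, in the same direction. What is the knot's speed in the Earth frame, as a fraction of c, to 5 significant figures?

Relativistic velocity addition: u = (u' + v)/(1 + u'v/c²)
= (0.7989 + 0.9677)/(1 + 0.7989×0.9677) = 1.7666/1.773096 = 0.99634

u ≈ 0.99634c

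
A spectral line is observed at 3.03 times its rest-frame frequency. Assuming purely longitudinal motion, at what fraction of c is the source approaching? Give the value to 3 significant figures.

β ≈ 0.804

f_obs/f_src = √((1+β)/(1−β)) = 3.03  ⇒  (1+β)/(1−β) = 9.1809
β = |1 − D²|/(1 + D²) = |1 − 9.1809|/(1 + 9.1809) = 0.804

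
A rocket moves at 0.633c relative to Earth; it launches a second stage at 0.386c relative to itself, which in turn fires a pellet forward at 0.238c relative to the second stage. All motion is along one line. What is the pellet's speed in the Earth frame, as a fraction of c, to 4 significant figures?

u ≈ 0.8845c

Compose boost 2: (0.386 + 0.633)/(1 + 0.386×0.633) = 1.019/1.24434 = 0.818909
Compose boost 3: (0.238 + 0.818909)/(1 + 0.238×0.818909) = 1.05691/1.19490 = 0.8845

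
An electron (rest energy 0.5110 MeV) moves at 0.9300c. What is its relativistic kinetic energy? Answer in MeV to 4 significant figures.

γ = 1/√(1 − 0.9300²) = 2.72065
K = (γ − 1)m₀c² = (2.72065 − 1) × 0.5110 MeV = 1.72065 × 0.5110 MeV = 0.8793 MeV

K ≈ 0.8793 MeV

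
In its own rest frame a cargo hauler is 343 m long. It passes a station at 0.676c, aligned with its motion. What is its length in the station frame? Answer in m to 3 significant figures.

γ = 1/√(1 − 0.676²) = 1.3570
Length contraction: L = L₀/γ = 343/1.3570 = 253 m

L ≈ 253 m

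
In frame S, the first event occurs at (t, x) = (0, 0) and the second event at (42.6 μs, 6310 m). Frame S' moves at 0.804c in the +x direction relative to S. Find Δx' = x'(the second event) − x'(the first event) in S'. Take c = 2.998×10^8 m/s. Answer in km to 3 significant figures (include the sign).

Δx' ≈ -6.66 km

γ = 1/√(1 − 0.804²) = 1.6817
Δx' = γ(Δx − vΔt) = 1.6817 × (6310 m − 0.804×(2.998×10^8 m/s)×42.6×10^-6 s)
= 1.6817 × (-3958.3 m) = -6.66 km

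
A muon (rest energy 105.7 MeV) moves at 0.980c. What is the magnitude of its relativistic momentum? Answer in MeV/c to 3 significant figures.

p ≈ 521 MeV/c

γ = 1/√(1 − 0.980²) = 5.0252
p = γβm₀c = 5.0252 × 0.980 × 105.7 MeV/c = 521 MeV/c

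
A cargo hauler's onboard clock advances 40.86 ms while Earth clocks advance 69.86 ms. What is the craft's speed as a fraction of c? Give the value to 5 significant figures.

β ≈ 0.81112

γ = Δt/τ₀ = 69.86/40.86 = 1.709741
β = √(1 − 1/γ²) = √(1 − 1/1.709741²) = 0.81112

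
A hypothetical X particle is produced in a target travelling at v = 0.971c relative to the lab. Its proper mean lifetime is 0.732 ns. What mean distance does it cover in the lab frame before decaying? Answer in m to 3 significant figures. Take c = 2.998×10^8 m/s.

γ = 1/√(1 − 0.971²) = 4.1827
Dilated lifetime: Δt = γτ₀ = 4.1827 × 0.732 ns = 3.0617 ns
d = vΔt = 0.971c × 3.0617 ns = 2.9111×10^8 m/s × 3.0617×10^-9 s = 0.891 m

d ≈ 0.891 m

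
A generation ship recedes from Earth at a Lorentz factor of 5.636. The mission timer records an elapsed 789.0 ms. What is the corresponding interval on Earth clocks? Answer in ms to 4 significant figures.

Δt ≈ 4447 ms

γ = 5.636 (given)
Time dilation: Δt = γτ₀ = 5.636 × 789.0 ms = 4447 ms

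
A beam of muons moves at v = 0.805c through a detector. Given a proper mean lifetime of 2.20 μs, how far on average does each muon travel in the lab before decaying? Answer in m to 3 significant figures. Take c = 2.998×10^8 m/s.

γ = 1/√(1 − 0.805²) = 1.6856
Dilated lifetime: Δt = γτ₀ = 1.6856 × 2.20 μs = 3.7082 μs
d = vΔt = 0.805c × 3.7082 μs = 2.4134×10^8 m/s × 3.7082×10^-6 s = 895 m

d ≈ 895 m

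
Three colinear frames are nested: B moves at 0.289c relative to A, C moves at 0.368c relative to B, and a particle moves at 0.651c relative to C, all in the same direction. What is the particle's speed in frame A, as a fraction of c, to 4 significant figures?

Compose boost 2: (0.368 + 0.289)/(1 + 0.368×0.289) = 0.6570/1.10635 = 0.593844
Compose boost 3: (0.651 + 0.593844)/(1 + 0.651×0.593844) = 1.24484/1.38659 = 0.8978

u ≈ 0.8978c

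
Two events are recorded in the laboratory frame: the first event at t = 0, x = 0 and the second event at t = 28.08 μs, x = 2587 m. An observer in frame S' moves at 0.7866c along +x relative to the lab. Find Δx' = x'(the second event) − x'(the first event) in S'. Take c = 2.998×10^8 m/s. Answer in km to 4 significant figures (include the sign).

Δx' ≈ -6.535 km

γ = 1/√(1 − 0.7866²) = 1.61953
Δx' = γ(Δx − vΔt) = 1.61953 × (2587 m − 0.7866×(2.998×10^8 m/s)×28.08×10^-6 s)
= 1.61953 × (-4034.90 m) = -6.535 km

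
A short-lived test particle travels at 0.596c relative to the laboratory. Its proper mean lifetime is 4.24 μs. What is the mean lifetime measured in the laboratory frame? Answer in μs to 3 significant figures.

Δt ≈ 5.28 μs

γ = 1/√(1 − 0.596²) = 1.2454
Time dilation: Δt = γτ₀ = 1.2454 × 4.24 μs = 5.28 μs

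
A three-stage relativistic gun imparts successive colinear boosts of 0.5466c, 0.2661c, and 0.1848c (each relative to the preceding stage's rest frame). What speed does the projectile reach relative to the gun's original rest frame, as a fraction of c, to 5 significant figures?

u ≈ 0.79064c

Compose boost 2: (0.2661 + 0.5466)/(1 + 0.2661×0.5466) = 0.81270/1.145450 = 0.7095027
Compose boost 3: (0.1848 + 0.7095027)/(1 + 0.1848×0.7095027) = 0.8943027/1.131116 = 0.79064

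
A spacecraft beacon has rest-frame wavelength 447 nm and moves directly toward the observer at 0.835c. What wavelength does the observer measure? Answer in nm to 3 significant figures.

Relativistic Doppler: λ_obs = λ_src √((1−β)/(1+β))
= 447 × √(0.16500/1.8350) = 447 × 0.29986 = 134 nm

λ_obs ≈ 134 nm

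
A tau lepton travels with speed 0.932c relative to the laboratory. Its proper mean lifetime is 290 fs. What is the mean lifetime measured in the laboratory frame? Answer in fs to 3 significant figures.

Δt ≈ 800 fs

γ = 1/√(1 − 0.932²) = 2.7589
Time dilation: Δt = γτ₀ = 2.7589 × 290 fs = 800 fs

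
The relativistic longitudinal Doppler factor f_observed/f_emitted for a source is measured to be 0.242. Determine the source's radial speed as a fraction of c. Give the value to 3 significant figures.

f_obs/f_src = √((1−β)/(1+β)) = 0.242  ⇒  (1−β)/(1+β) = 0.058564
β = |1 − D²|/(1 + D²) = |1 − 0.058564|/(1 + 0.058564) = 0.889

β ≈ 0.889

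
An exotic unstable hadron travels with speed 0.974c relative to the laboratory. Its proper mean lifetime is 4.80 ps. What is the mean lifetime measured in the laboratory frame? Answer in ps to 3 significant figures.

Δt ≈ 21.2 ps

γ = 1/√(1 − 0.974²) = 4.4141
Time dilation: Δt = γτ₀ = 4.4141 × 4.80 ps = 21.2 ps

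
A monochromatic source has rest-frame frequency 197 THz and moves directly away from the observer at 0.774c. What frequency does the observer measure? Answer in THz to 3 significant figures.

Relativistic Doppler: f_obs = f_src √((1−β)/(1+β))
= 197 × √(0.22600/1.7740) = 197 × 0.35693 = 70.3 THz

f_obs ≈ 70.3 THz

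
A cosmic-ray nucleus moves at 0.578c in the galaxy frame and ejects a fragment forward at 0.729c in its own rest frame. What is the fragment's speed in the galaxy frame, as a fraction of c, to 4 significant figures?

Compose boost 2: (0.729 + 0.578)/(1 + 0.729×0.578) = 1.307/1.42136 = 0.9195

u ≈ 0.9195c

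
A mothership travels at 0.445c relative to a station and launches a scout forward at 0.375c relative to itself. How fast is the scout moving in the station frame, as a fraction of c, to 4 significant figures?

u ≈ 0.7027c

Compose boost 2: (0.375 + 0.445)/(1 + 0.375×0.445) = 0.8200/1.16688 = 0.7027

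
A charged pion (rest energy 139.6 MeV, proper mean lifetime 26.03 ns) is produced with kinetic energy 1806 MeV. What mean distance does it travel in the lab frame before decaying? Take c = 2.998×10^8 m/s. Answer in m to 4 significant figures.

d ≈ 108.5 m

γ = 1 + K/(m₀c²) = 1 + 1806/139.6 = 13.9370
β = √(1 − 1/γ²) = 0.997423
Dilated lifetime: γτ₀ = 13.9370 × 26.03 ns = 362.779 ns
d = βc·γτ₀ = 0.997423 × (2.998×10^8 m/s) × 3.62779×10^-7 s = 108.5 m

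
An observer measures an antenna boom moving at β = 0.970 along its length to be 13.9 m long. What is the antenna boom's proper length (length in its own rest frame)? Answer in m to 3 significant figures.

L₀ ≈ 57.2 m

γ = 1/√(1 − 0.970²) = 4.1135
L₀ = γL = 4.1135 × 13.9 = 57.2 m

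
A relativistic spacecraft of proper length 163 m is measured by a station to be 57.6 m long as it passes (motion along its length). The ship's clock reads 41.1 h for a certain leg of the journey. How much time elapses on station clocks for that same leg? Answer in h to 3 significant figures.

Δt ≈ 116 h

Length contraction ⇒ γ = L₀/L = 163/57.6 = 2.8299
Time dilation: Δt = γτ₀ = 2.8299 × 41.1 h = 116 h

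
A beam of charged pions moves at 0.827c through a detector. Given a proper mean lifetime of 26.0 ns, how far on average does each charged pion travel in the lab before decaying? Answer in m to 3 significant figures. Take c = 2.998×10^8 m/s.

γ = 1/√(1 − 0.827²) = 1.7787
Dilated lifetime: Δt = γτ₀ = 1.7787 × 26.0 ns = 46.247 ns
d = vΔt = 0.827c × 46.247 ns = 2.4793×10^8 m/s × 4.6247×10^-8 s = 11.5 m

d ≈ 11.5 m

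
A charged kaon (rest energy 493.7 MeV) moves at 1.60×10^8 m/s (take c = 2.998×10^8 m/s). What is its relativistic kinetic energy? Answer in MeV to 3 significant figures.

K ≈ 90.1 MeV

β = v/c = 1.60×10^8 / 2.998×10^8 = 0.53369
γ = 1/√(1 − 0.53369²) = 1.1825
K = (γ − 1)m₀c² = (1.1825 − 1) × 493.7 MeV = 0.18248 × 493.7 MeV = 90.1 MeV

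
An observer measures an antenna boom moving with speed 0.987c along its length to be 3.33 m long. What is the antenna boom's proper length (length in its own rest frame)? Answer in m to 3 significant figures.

γ = 1/√(1 − 0.987²) = 6.2220
L₀ = γL = 6.2220 × 3.33 = 20.7 m

L₀ ≈ 20.7 m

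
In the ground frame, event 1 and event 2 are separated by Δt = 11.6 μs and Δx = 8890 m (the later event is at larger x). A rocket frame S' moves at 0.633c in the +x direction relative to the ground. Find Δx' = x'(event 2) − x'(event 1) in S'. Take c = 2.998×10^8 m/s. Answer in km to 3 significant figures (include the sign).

γ = 1/√(1 − 0.633²) = 1.2917
Δx' = γ(Δx − vΔt) = 1.2917 × (8890 m − 0.633×(2.998×10^8 m/s)×11.6×10^-6 s)
= 1.2917 × (6688.6 m) = 8.64 km

Δx' ≈ 8.64 km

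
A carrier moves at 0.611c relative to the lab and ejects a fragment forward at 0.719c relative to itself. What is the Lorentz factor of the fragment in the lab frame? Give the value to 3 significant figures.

u_lab = (0.719 + 0.611)/(1 + 0.719×0.611) = 1.330/1.43931 = 0.924055
γ = 1/√(1 − 0.924055²) = 2.62

γ ≈ 2.62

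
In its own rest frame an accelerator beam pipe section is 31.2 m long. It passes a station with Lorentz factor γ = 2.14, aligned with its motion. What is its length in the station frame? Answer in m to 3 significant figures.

γ = 2.14 (given)
Length contraction: L = L₀/γ = 31.2/2.14 = 14.6 m

L ≈ 14.6 m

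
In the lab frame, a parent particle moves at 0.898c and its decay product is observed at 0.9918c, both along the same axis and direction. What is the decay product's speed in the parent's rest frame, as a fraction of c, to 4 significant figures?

Inverse velocity addition: u' = (u − v)/(1 − uv/c²)
= (0.9918 − 0.898)/(1 − 0.9918×0.898) = 0.09380/0.109364 = 0.8577

u' ≈ 0.8577c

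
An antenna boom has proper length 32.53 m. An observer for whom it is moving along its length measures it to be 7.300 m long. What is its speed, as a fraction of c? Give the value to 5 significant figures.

γ = L₀/L = 32.53/7.300 = 4.456164
β = √(1 − 1/γ²) = 0.97450

β ≈ 0.97450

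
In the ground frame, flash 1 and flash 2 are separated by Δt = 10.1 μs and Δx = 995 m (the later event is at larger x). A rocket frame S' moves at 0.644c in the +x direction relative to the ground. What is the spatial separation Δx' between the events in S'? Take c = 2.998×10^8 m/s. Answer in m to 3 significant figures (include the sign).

Δx' ≈ -1250 m

γ = 1/√(1 − 0.644²) = 1.3071
Δx' = γ(Δx − vΔt) = 1.3071 × (995 m − 0.644×(2.998×10^8 m/s)×10.1×10^-6 s)
= 1.3071 × (-955.02 m) = -1250 m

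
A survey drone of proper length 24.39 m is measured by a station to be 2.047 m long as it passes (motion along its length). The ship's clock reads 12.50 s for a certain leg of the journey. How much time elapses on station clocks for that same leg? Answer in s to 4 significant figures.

Length contraction ⇒ γ = L₀/L = 24.39/2.047 = 11.9150
Time dilation: Δt = γτ₀ = 11.9150 × 12.50 s = 148.9 s

Δt ≈ 148.9 s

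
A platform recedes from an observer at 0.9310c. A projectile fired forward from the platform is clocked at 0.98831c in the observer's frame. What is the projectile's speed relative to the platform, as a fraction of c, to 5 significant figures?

u' ≈ 0.71742c

Inverse velocity addition: u' = (u − v)/(1 − uv/c²)
= (0.98831 − 0.9310)/(1 − 0.98831×0.9310) = 0.057310/0.07988339 = 0.71742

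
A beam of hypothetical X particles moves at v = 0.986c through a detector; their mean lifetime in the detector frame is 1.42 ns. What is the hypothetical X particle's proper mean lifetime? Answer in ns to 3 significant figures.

τ₀ ≈ 0.237 ns

γ = 1/√(1 − 0.986²) = 5.9972
Proper time: τ₀ = Δt/γ = 1.42/5.9972 = 0.237 ns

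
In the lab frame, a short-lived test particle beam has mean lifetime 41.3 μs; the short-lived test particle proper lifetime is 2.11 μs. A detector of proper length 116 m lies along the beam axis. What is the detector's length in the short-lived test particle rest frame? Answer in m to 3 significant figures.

L ≈ 5.93 m

Time dilation ⇒ γ = Δt/τ₀ = 41.3/2.11 = 19.573
Length contraction: L = L₀/γ = 116/19.573 = 5.93 m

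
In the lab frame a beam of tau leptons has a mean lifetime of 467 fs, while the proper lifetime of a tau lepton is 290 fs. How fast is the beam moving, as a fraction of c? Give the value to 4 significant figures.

γ = Δt/τ₀ = 467/290 = 1.61034
β = √(1 − 1/γ²) = √(1 − 1/1.61034²) = 0.7838

β ≈ 0.7838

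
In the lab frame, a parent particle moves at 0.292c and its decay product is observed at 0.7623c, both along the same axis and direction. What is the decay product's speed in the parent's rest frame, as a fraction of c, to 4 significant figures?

Inverse velocity addition: u' = (u − v)/(1 − uv/c²)
= (0.7623 − 0.292)/(1 − 0.7623×0.292) = 0.4703/0.777408 = 0.6050

u' ≈ 0.6050c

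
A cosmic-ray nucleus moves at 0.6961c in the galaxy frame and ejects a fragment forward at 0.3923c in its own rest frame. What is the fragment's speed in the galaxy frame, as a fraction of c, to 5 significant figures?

Compose boost 2: (0.3923 + 0.6961)/(1 + 0.3923×0.6961) = 1.0884/1.273080 = 0.85493

u ≈ 0.85493c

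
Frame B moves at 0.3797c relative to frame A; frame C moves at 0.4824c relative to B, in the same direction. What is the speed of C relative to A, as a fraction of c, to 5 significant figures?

u ≈ 0.72864c

Compose boost 2: (0.4824 + 0.3797)/(1 + 0.4824×0.3797) = 0.86210/1.183167 = 0.72864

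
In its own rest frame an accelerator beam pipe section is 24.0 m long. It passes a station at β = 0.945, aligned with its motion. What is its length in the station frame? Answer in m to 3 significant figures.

L ≈ 7.85 m

γ = 1/√(1 − 0.945²) = 3.0574
Length contraction: L = L₀/γ = 24.0/3.0574 = 7.85 m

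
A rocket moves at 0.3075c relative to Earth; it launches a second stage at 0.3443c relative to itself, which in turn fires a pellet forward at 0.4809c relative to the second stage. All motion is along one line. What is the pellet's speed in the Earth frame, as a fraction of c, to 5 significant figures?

Compose boost 2: (0.3443 + 0.3075)/(1 + 0.3443×0.3075) = 0.65180/1.105872 = 0.5893990
Compose boost 3: (0.4809 + 0.5893990)/(1 + 0.4809×0.5893990) = 1.070299/1.283442 = 0.83393

u ≈ 0.83393c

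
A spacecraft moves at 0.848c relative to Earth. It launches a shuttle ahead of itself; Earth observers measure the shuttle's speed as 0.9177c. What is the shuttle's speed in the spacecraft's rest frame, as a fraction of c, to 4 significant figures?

Inverse velocity addition: u' = (u − v)/(1 − uv/c²)
= (0.9177 − 0.848)/(1 − 0.9177×0.848) = 0.06970/0.221790 = 0.3143

u' ≈ 0.3143c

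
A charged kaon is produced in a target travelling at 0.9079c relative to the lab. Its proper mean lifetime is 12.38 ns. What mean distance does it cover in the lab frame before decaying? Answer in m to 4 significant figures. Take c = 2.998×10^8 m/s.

γ = 1/√(1 − 0.9079²) = 2.38557
Dilated lifetime: Δt = γτ₀ = 2.38557 × 12.38 ns = 29.5334 ns
d = vΔt = 0.9079c × 29.5334 ns = 2.72188×10^8 m/s × 2.95334×10^-8 s = 8.039 m

d ≈ 8.039 m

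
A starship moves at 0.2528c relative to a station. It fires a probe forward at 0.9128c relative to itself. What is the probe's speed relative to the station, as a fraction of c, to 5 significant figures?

Relativistic velocity addition: u = (u' + v)/(1 + u'v/c²)
= (0.9128 + 0.2528)/(1 + 0.9128×0.2528) = 1.1656/1.230756 = 0.94706

u ≈ 0.94706c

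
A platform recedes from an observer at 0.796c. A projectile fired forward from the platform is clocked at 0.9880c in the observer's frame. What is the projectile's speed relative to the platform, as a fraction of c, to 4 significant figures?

Inverse velocity addition: u' = (u − v)/(1 − uv/c²)
= (0.9880 − 0.796)/(1 − 0.9880×0.796) = 0.1920/0.213552 = 0.8991

u' ≈ 0.8991c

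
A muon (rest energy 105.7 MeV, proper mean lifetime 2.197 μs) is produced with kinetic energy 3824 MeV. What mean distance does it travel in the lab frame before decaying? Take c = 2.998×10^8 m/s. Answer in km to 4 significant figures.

d ≈ 24.48 km

γ = 1 + K/(m₀c²) = 1 + 3824/105.7 = 37.1779
β = √(1 − 1/γ²) = 0.999638
Dilated lifetime: γτ₀ = 37.1779 × 2.197 μs = 81.6798 μs
d = βc·γτ₀ = 0.999638 × (2.998×10^8 m/s) × 8.16798×10^-5 s = 24.48 km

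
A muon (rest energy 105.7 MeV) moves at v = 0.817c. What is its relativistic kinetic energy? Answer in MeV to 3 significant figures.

K ≈ 77.6 MeV

γ = 1/√(1 − 0.817²) = 1.7342
K = (γ − 1)m₀c² = (1.7342 − 1) × 105.7 MeV = 0.73419 × 105.7 MeV = 77.6 MeV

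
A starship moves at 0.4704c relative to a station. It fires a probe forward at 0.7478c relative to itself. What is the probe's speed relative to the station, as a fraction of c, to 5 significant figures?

Relativistic velocity addition: u = (u' + v)/(1 + u'v/c²)
= (0.7478 + 0.4704)/(1 + 0.7478×0.4704) = 1.2182/1.351765 = 0.90119

u ≈ 0.90119c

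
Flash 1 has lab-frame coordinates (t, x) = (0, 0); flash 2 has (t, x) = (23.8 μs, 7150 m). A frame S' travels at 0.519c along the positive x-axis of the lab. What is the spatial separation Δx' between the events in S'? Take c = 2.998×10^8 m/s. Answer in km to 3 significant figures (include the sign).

γ = 1/√(1 − 0.519²) = 1.1699
Δx' = γ(Δx − vΔt) = 1.1699 × (7150 m − 0.519×(2.998×10^8 m/s)×23.8×10^-6 s)
= 1.1699 × (3446.8 m) = 4.03 km

Δx' ≈ 4.03 km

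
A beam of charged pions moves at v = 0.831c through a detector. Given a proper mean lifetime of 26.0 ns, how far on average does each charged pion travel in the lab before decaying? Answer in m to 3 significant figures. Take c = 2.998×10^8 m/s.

d ≈ 11.6 m

γ = 1/√(1 − 0.831²) = 1.7977
Dilated lifetime: Δt = γτ₀ = 1.7977 × 26.0 ns = 46.740 ns
d = vΔt = 0.831c × 46.740 ns = 2.4913×10^8 m/s × 4.6740×10^-8 s = 11.6 m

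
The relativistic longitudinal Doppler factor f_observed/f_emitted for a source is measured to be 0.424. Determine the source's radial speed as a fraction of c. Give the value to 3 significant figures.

f_obs/f_src = √((1−β)/(1+β)) = 0.424  ⇒  (1−β)/(1+β) = 0.17978
β = |1 − D²|/(1 + D²) = |1 − 0.17978|/(1 + 0.17978) = 0.695

β ≈ 0.695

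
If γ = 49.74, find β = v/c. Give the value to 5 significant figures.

β = √(1 − 1/γ²) = √(1 − 1/49.74²) = √(0.9995958) = 0.99980

β ≈ 0.99980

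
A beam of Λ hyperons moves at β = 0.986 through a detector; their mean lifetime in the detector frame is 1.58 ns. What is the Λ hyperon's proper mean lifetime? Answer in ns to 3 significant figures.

τ₀ ≈ 0.263 ns

γ = 1/√(1 − 0.986²) = 5.9972
Proper time: τ₀ = Δt/γ = 1.58/5.9972 = 0.263 ns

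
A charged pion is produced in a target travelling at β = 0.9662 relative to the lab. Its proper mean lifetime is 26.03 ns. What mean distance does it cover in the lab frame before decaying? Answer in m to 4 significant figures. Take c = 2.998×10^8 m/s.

d ≈ 29.25 m

γ = 1/√(1 − 0.9662²) = 3.87907
Dilated lifetime: Δt = γτ₀ = 3.87907 × 26.03 ns = 100.972 ns
d = vΔt = 0.9662c × 100.972 ns = 2.89667×10^8 m/s × 1.00972×10^-7 s = 29.25 m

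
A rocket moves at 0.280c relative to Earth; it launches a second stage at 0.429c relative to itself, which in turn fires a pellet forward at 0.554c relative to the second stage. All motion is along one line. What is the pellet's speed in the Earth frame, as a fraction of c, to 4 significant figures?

u ≈ 0.8788c

Compose boost 2: (0.429 + 0.280)/(1 + 0.429×0.280) = 0.7090/1.12012 = 0.632968
Compose boost 3: (0.554 + 0.632968)/(1 + 0.554×0.632968) = 1.18697/1.35066 = 0.8788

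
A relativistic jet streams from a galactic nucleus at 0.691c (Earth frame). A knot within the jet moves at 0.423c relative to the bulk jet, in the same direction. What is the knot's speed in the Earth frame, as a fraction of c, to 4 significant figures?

u ≈ 0.8620c

Relativistic velocity addition: u = (u' + v)/(1 + u'v/c²)
= (0.423 + 0.691)/(1 + 0.423×0.691) = 1.114/1.29229 = 0.8620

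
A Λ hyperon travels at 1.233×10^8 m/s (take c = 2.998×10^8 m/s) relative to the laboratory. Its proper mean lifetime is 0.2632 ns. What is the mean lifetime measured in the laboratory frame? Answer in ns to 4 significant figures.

β = v/c = 1.233×10^8 / 2.998×10^8 = 0.411274
γ = 1/√(1 − 0.411274²) = 1.09708
Time dilation: Δt = γτ₀ = 1.09708 × 0.2632 ns = 0.2888 ns

Δt ≈ 0.2888 ns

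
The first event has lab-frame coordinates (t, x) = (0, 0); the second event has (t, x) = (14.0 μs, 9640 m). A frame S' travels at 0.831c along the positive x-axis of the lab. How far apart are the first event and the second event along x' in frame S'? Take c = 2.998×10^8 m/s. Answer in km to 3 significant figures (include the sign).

γ = 1/√(1 − 0.831²) = 1.7977
Δx' = γ(Δx − vΔt) = 1.7977 × (9640 m − 0.831×(2.998×10^8 m/s)×14.0×10^-6 s)
= 1.7977 × (6152.1 m) = 11.1 km

Δx' ≈ 11.1 km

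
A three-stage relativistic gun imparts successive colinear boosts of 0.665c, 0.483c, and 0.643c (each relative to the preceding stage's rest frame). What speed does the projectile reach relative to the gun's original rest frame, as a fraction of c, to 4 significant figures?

u ≈ 0.9700c

Compose boost 2: (0.483 + 0.665)/(1 + 0.483×0.665) = 1.148/1.32119 = 0.868910
Compose boost 3: (0.643 + 0.868910)/(1 + 0.643×0.868910) = 1.51191/1.55871 = 0.9700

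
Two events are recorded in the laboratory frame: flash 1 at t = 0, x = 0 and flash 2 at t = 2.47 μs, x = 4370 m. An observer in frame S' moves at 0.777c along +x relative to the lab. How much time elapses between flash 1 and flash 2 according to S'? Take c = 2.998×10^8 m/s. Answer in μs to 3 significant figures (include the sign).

γ = 1/√(1 − 0.777²) = 1.5886
Δt' = γ(Δt − vΔx/c²) = 1.5886 × (2.47 μs − 0.777×4370 m / (2.998×10^8 m/s))
= 1.5886 × (-8.8559 μs) = -14.1 μs

Δt' ≈ -14.1 μs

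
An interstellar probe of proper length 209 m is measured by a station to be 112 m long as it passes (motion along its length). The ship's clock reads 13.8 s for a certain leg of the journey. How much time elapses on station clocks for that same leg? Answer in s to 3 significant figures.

Δt ≈ 25.8 s

Length contraction ⇒ γ = L₀/L = 209/112 = 1.8661
Time dilation: Δt = γτ₀ = 1.8661 × 13.8 s = 25.8 s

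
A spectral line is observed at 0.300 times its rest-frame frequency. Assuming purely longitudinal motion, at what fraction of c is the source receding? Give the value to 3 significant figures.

β ≈ 0.835

f_obs/f_src = √((1−β)/(1+β)) = 0.300  ⇒  (1−β)/(1+β) = 0.090000
β = |1 − D²|/(1 + D²) = |1 − 0.090000|/(1 + 0.090000) = 0.835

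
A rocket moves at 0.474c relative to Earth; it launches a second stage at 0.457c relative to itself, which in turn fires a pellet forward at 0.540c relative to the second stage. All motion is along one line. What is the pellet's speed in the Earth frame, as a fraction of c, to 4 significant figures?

Compose boost 2: (0.457 + 0.474)/(1 + 0.457×0.474) = 0.9310/1.21662 = 0.765236
Compose boost 3: (0.540 + 0.765236)/(1 + 0.540×0.765236) = 1.30524/1.41323 = 0.9236

u ≈ 0.9236c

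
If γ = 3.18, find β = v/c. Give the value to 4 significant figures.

β = √(1 − 1/γ²) = √(1 − 1/3.18²) = √(0.901112) = 0.9493

β ≈ 0.9493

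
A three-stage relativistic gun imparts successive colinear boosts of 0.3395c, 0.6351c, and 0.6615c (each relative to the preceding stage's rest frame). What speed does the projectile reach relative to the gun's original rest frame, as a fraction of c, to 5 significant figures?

u ≈ 0.95615c

Compose boost 2: (0.6351 + 0.3395)/(1 + 0.6351×0.3395) = 0.97460/1.215616 = 0.8017331
Compose boost 3: (0.6615 + 0.8017331)/(1 + 0.6615×0.8017331) = 1.463233/1.530346 = 0.95615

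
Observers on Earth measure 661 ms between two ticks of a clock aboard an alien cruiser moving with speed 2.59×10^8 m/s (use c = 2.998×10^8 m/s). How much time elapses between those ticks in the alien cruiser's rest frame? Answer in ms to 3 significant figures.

β = v/c = 2.59×10^8 / 2.998×10^8 = 0.86391
γ = 1/√(1 − 0.86391²) = 1.9855
Proper time: τ₀ = Δt/γ = 661/1.9855 = 333 ms

τ₀ ≈ 333 ms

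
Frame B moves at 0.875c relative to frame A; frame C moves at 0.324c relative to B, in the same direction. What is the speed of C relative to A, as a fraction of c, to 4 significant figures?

Compose boost 2: (0.324 + 0.875)/(1 + 0.324×0.875) = 1.199/1.28350 = 0.9342

u ≈ 0.9342c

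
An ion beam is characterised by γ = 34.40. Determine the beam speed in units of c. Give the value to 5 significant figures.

β ≈ 0.99958

β = √(1 − 1/γ²) = √(1 − 1/34.40²) = √(0.9991549) = 0.99958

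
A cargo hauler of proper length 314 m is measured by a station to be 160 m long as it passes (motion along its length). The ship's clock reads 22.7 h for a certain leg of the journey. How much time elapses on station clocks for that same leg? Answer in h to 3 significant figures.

Length contraction ⇒ γ = L₀/L = 314/160 = 1.9625
Time dilation: Δt = γτ₀ = 1.9625 × 22.7 h = 44.5 h

Δt ≈ 44.5 h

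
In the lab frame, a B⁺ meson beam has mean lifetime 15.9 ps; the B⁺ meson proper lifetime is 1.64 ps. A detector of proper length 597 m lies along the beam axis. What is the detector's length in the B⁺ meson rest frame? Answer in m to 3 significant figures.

Time dilation ⇒ γ = Δt/τ₀ = 15.9/1.64 = 9.6951
Length contraction: L = L₀/γ = 597/9.6951 = 61.6 m

L ≈ 61.6 m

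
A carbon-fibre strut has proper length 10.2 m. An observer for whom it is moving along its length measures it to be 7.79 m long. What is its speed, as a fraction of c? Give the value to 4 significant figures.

γ = L₀/L = 10.2/7.79 = 1.30937
β = √(1 − 1/γ²) = 0.6455

β ≈ 0.6455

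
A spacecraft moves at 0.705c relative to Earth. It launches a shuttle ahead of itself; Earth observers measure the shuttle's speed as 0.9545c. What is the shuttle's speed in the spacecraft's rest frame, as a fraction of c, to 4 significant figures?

u' ≈ 0.7628c

Inverse velocity addition: u' = (u − v)/(1 − uv/c²)
= (0.9545 − 0.705)/(1 − 0.9545×0.705) = 0.2495/0.327078 = 0.7628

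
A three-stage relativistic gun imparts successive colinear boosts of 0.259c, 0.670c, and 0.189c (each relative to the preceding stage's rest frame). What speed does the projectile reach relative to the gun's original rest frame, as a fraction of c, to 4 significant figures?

Compose boost 2: (0.670 + 0.259)/(1 + 0.670×0.259) = 0.9290/1.17353 = 0.791629
Compose boost 3: (0.189 + 0.791629)/(1 + 0.189×0.791629) = 0.980629/1.14962 = 0.8530

u ≈ 0.8530c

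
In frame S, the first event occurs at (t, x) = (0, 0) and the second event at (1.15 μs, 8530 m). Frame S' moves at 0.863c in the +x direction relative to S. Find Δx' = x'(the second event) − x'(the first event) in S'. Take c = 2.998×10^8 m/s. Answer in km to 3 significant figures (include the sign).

γ = 1/√(1 − 0.863²) = 1.9794
Δx' = γ(Δx − vΔt) = 1.9794 × (8530 m − 0.863×(2.998×10^8 m/s)×1.15×10^-6 s)
= 1.9794 × (8232.5 m) = 16.3 km

Δx' ≈ 16.3 km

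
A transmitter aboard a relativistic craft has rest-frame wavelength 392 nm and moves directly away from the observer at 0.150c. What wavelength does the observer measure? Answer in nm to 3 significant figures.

λ_obs ≈ 456 nm

Relativistic Doppler: λ_obs = λ_src √((1+β)/(1−β))
= 392 × √(1.1500/0.85000) = 392 × 1.1632 = 456 nm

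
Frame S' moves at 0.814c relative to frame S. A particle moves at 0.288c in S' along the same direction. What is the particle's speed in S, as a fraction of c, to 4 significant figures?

u ≈ 0.8927c

Relativistic velocity addition: u = (u' + v)/(1 + u'v/c²)
= (0.288 + 0.814)/(1 + 0.288×0.814) = 1.102/1.23443 = 0.8927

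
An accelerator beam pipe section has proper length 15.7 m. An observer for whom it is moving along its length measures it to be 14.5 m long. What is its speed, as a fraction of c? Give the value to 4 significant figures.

γ = L₀/L = 15.7/14.5 = 1.08276
β = √(1 − 1/γ²) = 0.3834

β ≈ 0.3834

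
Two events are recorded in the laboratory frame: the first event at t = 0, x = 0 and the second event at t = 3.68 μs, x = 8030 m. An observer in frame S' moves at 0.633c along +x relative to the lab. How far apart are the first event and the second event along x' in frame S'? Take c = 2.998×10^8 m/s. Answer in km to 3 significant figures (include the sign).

γ = 1/√(1 − 0.633²) = 1.2917
Δx' = γ(Δx − vΔt) = 1.2917 × (8030 m − 0.633×(2.998×10^8 m/s)×3.68×10^-6 s)
= 1.2917 × (7331.6 m) = 9.47 km

Δx' ≈ 9.47 km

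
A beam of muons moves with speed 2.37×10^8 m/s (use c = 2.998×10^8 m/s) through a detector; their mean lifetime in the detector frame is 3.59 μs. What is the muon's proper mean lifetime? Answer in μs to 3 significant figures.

β = v/c = 2.37×10^8 / 2.998×10^8 = 0.79053
γ = 1/√(1 − 0.79053²) = 1.6328
Proper time: τ₀ = Δt/γ = 3.59/1.6328 = 2.20 μs

τ₀ ≈ 2.20 μs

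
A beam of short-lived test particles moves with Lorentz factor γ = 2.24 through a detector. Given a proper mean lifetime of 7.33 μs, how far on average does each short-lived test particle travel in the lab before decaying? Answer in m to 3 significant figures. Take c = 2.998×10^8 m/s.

β = √(1 − 1/γ²) = √(1 − 1/2.24²) = 0.89482
Dilated lifetime: Δt = γτ₀ = 2.24 × 7.33 μs = 16.419 μs
d = vΔt = 0.89482c × 16.419 μs = 2.6827×10^8 m/s × 1.6419×10^-5 s = 4400 m

d ≈ 4400 m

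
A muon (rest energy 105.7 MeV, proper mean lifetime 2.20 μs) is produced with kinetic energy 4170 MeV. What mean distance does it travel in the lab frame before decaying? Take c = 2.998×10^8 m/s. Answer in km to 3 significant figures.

γ = 1 + K/(m₀c²) = 1 + 4170/105.7 = 40.451
β = √(1 − 1/γ²) = 0.99969
Dilated lifetime: γτ₀ = 40.451 × 2.20 μs = 88.993 μs
d = βc·γτ₀ = 0.99969 × (2.998×10^8 m/s) × 8.8993×10^-5 s = 26.7 km

d ≈ 26.7 km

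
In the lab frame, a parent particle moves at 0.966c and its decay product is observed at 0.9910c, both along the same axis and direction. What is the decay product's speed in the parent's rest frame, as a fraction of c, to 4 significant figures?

u' ≈ 0.5856c

Inverse velocity addition: u' = (u − v)/(1 − uv/c²)
= (0.9910 − 0.966)/(1 − 0.9910×0.966) = 0.02500/0.0426940 = 0.5856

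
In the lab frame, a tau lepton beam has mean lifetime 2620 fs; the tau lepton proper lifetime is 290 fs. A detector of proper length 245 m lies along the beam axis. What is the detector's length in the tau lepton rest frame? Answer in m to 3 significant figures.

Time dilation ⇒ γ = Δt/τ₀ = 2620/290 = 9.0345
Length contraction: L = L₀/γ = 245/9.0345 = 27.1 m

L ≈ 27.1 m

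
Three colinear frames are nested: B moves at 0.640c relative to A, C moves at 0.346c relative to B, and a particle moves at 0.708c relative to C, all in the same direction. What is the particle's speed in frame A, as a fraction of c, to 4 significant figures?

Compose boost 2: (0.346 + 0.640)/(1 + 0.346×0.640) = 0.9860/1.22144 = 0.807244
Compose boost 3: (0.708 + 0.807244)/(1 + 0.708×0.807244) = 1.51524/1.57153 = 0.9642

u ≈ 0.9642c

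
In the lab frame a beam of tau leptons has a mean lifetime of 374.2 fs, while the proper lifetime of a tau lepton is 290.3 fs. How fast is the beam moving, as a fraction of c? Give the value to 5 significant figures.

γ = Δt/τ₀ = 374.2/290.3 = 1.289011
β = √(1 − 1/γ²) = √(1 − 1/1.289011²) = 0.63099

β ≈ 0.63099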